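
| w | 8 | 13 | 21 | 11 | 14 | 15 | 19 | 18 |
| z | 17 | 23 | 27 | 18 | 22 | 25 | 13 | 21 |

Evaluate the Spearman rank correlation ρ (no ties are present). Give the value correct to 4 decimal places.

0.3333

Rank w: 1, 3, 8, 2, 4, 5, 7, 6
Rank z: 2, 6, 8, 3, 5, 7, 1, 4
d = rank(w) − rank(z): -1, -3, 0, -1, -1, -2, 6, 2; Σd² = 56
ρ = 1 − 6Σd² / [n(n²−1)] = 1 − 6×56 / (8×63) = 1 − 336/504 ≈ 0.3333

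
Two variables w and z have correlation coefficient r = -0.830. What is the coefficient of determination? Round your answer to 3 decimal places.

0.689

r² = (-0.830)² = 0.689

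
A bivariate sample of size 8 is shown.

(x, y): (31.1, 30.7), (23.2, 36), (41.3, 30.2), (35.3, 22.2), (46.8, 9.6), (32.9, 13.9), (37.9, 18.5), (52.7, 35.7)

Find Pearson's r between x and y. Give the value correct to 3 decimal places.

n = 8, Σx = 301.2, Σy = 196.8, Σx² = 11943.58, Σy² = 5545.48, Σxy = 7310.02
nΣxy − ΣxΣy = 58480.16 − 59276.16 = -796
nΣx² − (Σx)² = 95548.64 − 90721.44 = 4827.2; nΣy² − (Σy)² = 44363.84 − 38730.24 = 5633.6
r = -796 / √(4827.2 × 5633.6) = -796 / 5214.8359 ≈ -0.153

-0.153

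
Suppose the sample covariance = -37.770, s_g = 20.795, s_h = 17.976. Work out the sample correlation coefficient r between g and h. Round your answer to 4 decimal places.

-0.1010

r = Cov(g,h) / (s_g · s_h) = -37.770 / (20.795 × 17.976)
  = -37.770 / 373.8109 ≈ -0.1010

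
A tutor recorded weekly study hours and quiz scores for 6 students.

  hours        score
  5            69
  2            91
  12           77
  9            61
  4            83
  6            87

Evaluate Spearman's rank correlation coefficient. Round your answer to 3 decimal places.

-0.600

Rank hours: 3, 1, 6, 5, 2, 4
Rank score: 2, 6, 3, 1, 4, 5
d = rank(hours) − rank(score): 1, -5, 3, 4, -2, -1; Σd² = 56
ρ = 1 − 6Σd² / [n(n²−1)] = 1 − 6×56 / (6×35) = 1 − 336/210 ≈ -0.600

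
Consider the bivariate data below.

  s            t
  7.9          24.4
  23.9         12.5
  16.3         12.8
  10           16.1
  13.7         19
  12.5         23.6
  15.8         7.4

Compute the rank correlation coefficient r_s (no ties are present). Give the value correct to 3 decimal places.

-0.786

Rank s: 1, 7, 6, 2, 4, 3, 5
Rank t: 7, 2, 3, 4, 5, 6, 1
d = rank(s) − rank(t): -6, 5, 3, -2, -1, -3, 4; Σd² = 100
ρ = 1 − 6Σd² / [n(n²−1)] = 1 − 6×100 / (7×48) = 1 − 600/336 ≈ -0.786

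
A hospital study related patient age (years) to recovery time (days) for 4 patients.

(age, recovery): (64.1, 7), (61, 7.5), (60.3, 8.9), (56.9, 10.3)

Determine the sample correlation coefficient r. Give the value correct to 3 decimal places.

n = 4, Σx = 242.3, Σy = 33.7, Σx² = 14703.51, Σy² = 290.55, Σxy = 2028.94
nΣxy − ΣxΣy = 8115.76 − 8165.51 = -49.75
nΣx² − (Σx)² = 58814.04 − 58709.29 = 104.75; nΣy² − (Σy)² = 1162.2 − 1135.69 = 26.51
r = -49.75 / √(104.75 × 26.51) = -49.75 / 52.6965 ≈ -0.944

-0.944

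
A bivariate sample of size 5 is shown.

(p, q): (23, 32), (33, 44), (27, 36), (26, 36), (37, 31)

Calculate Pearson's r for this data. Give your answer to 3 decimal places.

n = 5, Σp = 146, Σq = 179, Σp² = 4392, Σq² = 6513, Σpq = 5243
nΣpq − ΣpΣq = 26215 − 26134 = 81
nΣp² − (Σp)² = 21960 − 21316 = 644; nΣq² − (Σq)² = 32565 − 32041 = 524
r = 81 / √(644 × 524) = 81 / 580.9096 ≈ 0.139

0.139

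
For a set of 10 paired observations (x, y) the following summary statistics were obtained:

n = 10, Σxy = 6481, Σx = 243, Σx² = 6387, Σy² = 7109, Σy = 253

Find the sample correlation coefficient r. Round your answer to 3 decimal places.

0.570

r = (nΣxy − ΣxΣy) / √[(nΣx² − (Σx)²)(nΣy² − (Σy)²)]
Numerator: 10×6481 − 243×253 = 3331
Denominator: √[(63870 − 59049)(71090 − 64009)] = √[4821 × 7081] = 5842.7306
r = 3331 / 5842.7306 ≈ 0.570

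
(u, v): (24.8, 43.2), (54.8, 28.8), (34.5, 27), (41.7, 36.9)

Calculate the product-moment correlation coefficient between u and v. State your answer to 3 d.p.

-0.610

n = 4, Σu = 155.8, Σv = 135.9, Σu² = 6547.22, Σv² = 4786.29, Σuv = 5119.83
nΣuv − ΣuΣv = 20479.32 − 21173.22 = -693.9
nΣu² − (Σu)² = 26188.88 − 24273.64 = 1915.24; nΣv² − (Σv)² = 19145.16 − 18468.81 = 676.35
r = -693.9 / √(1915.24 × 676.35) = -693.9 / 1138.1444 ≈ -0.610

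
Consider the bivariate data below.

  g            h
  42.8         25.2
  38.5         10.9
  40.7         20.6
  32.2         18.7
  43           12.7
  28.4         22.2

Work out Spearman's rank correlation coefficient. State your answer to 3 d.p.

Rank g: 5, 3, 4, 2, 6, 1
Rank h: 6, 1, 4, 3, 2, 5
d = rank(g) − rank(h): -1, 2, 0, -1, 4, -4; Σd² = 38
ρ = 1 − 6Σd² / [n(n²−1)] = 1 − 6×38 / (6×35) = 1 − 228/210 ≈ -0.086

-0.086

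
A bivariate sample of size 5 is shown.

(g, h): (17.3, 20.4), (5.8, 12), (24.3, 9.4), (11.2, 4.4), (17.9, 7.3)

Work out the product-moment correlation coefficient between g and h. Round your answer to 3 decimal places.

n = 5, Σg = 76.5, Σh = 53.5, Σg² = 1369.27, Σh² = 721.17, Σgh = 830.89
nΣgh − ΣgΣh = 4154.45 − 4092.75 = 61.7
nΣg² − (Σg)² = 6846.35 − 5852.25 = 994.1; nΣh² − (Σh)² = 3605.85 − 2862.25 = 743.6
r = 61.7 / √(994.1 × 743.6) = 61.7 / 859.7748 ≈ 0.072

0.072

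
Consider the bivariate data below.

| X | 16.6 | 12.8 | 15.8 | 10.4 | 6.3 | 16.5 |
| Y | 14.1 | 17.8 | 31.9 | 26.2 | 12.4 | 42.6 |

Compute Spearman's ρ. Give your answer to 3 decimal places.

0.371

Rank X: 6, 3, 4, 2, 1, 5
Rank Y: 2, 3, 5, 4, 1, 6
d = rank(X) − rank(Y): 4, 0, -1, -2, 0, -1; Σd² = 22
ρ = 1 − 6Σd² / [n(n²−1)] = 1 − 6×22 / (6×35) = 1 − 132/210 ≈ 0.371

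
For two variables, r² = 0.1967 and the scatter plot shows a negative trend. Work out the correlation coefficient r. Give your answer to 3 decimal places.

-0.444

|r| = √0.1967 = 0.444
The association is negative, so r = −0.444.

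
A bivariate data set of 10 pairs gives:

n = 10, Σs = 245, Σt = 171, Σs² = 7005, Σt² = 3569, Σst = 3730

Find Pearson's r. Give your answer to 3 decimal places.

-0.571

r = (nΣst − ΣsΣt) / √[(nΣs² − (Σs)²)(nΣt² − (Σt)²)]
Numerator: 10×3730 − 245×171 = -4595
Denominator: √[(70050 − 60025)(35690 − 29241)] = √[10025 × 6449] = 8040.5985
r = -4595 / 8040.5985 ≈ -0.571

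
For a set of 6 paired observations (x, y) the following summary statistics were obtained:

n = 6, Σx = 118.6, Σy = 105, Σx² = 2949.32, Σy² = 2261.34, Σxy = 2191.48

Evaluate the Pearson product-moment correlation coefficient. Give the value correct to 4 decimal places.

0.2290

r = (nΣxy − ΣxΣy) / √[(nΣx² − (Σx)²)(nΣy² − (Σy)²)]
Numerator: 6×2191.48 − 118.6×105 = 695.88
Denominator: √[(17695.92 − 14065.96)(13568.04 − 11025)] = √[3629.96 × 2543.04] = 3038.2780
r = 695.88 / 3038.2780 ≈ 0.2290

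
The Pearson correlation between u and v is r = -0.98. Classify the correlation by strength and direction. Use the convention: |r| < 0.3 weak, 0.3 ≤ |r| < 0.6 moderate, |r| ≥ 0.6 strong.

strong negative

r = -0.98 < 0 so the relationship is negative.
|r| = 0.98, which falls in the strong range.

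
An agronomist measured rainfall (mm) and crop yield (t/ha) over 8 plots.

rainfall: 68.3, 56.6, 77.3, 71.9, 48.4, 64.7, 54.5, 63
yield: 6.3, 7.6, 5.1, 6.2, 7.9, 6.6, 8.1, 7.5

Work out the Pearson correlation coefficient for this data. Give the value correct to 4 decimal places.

n = 8, Σx = 504.7, Σy = 55.3, Σx² = 32481.25, Σy² = 389.73, Σxy = 3423.79
nΣxy − ΣxΣy = 27390.32 − 27909.91 = -519.59
nΣx² − (Σx)² = 259850 − 254722.09 = 5127.91; nΣy² − (Σy)² = 3117.84 − 3058.09 = 59.75
r = -519.59 / √(5127.91 × 59.75) = -519.59 / 553.5274 ≈ -0.9387

-0.9387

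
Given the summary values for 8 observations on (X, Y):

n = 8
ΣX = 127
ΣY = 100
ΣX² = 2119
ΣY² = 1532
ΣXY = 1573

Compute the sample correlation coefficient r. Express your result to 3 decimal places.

r = (nΣXY − ΣXΣY) / √[(nΣX² − (ΣX)²)(nΣY² − (ΣY)²)]
Numerator: 8×1573 − 127×100 = -116
Denominator: √[(16952 − 16129)(12256 − 10000)] = √[823 × 2256] = 1362.6034
r = -116 / 1362.6034 ≈ -0.085

-0.085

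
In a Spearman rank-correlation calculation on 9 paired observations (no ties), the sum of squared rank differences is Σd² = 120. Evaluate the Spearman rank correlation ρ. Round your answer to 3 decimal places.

ρ = 1 − 6Σd² / [n(n²−1)] = 1 − 6×120 / (9×80)
  = 1 − 720/720 = 1 − 1.0000 ≈ 0.000

0.000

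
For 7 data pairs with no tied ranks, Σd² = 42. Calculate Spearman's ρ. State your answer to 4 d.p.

ρ = 1 − 6Σd² / [n(n²−1)] = 1 − 6×42 / (7×48)
  = 1 − 252/336 = 1 − 0.75000 ≈ 0.2500

0.2500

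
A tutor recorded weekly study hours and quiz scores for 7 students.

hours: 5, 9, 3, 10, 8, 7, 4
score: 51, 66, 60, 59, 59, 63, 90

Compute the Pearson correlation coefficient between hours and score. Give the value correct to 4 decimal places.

-0.2660

n = 7, Σx = 46, Σy = 448, Σx² = 344, Σy² = 29588, Σxy = 2892
nΣxy − ΣxΣy = 20244 − 20608 = -364
nΣx² − (Σx)² = 2408 − 2116 = 292; nΣy² − (Σy)² = 207116 − 200704 = 6412
r = -364 / √(292 × 6412) = -364 / 1368.3216 ≈ -0.2660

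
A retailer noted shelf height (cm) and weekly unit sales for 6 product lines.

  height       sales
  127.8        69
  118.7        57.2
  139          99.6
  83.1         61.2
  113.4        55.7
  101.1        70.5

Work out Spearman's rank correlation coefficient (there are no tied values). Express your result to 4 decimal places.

0.3714

Rank height: 5, 4, 6, 1, 3, 2
Rank sales: 4, 2, 6, 3, 1, 5
d = rank(height) − rank(sales): 1, 2, 0, -2, 2, -3; Σd² = 22
ρ = 1 − 6Σd² / [n(n²−1)] = 1 − 6×22 / (6×35) = 1 − 132/210 ≈ 0.3714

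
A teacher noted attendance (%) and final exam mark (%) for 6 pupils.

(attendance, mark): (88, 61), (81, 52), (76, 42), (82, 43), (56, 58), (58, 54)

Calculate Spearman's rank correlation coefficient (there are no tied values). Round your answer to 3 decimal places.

Rank attendance: 6, 4, 3, 5, 1, 2
Rank mark: 6, 3, 1, 2, 5, 4
d = rank(attendance) − rank(mark): 0, 1, 2, 3, -4, -2; Σd² = 34
ρ = 1 − 6Σd² / [n(n²−1)] = 1 − 6×34 / (6×35) = 1 − 204/210 ≈ 0.029

0.029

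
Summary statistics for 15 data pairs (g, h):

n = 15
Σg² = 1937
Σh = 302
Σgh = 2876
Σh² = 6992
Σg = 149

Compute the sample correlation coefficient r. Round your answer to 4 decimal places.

-0.1919

r = (nΣgh − ΣgΣh) / √[(nΣg² − (Σg)²)(nΣh² − (Σh)²)]
Numerator: 15×2876 − 149×302 = -1858
Denominator: √[(29055 − 22201)(104880 − 91204)] = √[6854 × 13676] = 9681.6994
r = -1858 / 9681.6994 ≈ -0.1919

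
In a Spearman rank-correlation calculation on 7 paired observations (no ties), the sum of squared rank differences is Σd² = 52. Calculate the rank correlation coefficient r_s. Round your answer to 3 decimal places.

ρ = 1 − 6Σd² / [n(n²−1)] = 1 − 6×52 / (7×48)
  = 1 − 312/336 = 1 − 0.9286 ≈ 0.071

0.071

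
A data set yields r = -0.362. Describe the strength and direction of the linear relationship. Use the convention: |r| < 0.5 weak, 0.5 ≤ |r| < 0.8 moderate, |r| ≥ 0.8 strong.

r = -0.362 < 0 so the relationship is negative.
|r| = 0.362, which falls in the weak range.

weak negative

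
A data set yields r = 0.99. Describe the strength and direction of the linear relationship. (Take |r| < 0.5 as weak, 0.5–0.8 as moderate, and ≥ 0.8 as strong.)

r = 0.99 > 0 so the relationship is positive.
|r| = 0.99, which falls in the strong range.

strong positive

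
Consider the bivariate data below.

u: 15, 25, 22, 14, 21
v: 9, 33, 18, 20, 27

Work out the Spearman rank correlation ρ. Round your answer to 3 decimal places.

0.500

Rank u: 2, 5, 4, 1, 3
Rank v: 1, 5, 2, 3, 4
d = rank(u) − rank(v): 1, 0, 2, -2, -1; Σd² = 10
ρ = 1 − 6Σd² / [n(n²−1)] = 1 − 6×10 / (5×24) = 1 − 60/120 ≈ 0.500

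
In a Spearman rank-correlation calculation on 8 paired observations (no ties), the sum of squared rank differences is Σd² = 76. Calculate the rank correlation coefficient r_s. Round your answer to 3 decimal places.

ρ = 1 − 6Σd² / [n(n²−1)] = 1 − 6×76 / (8×63)
  = 1 − 456/504 = 1 − 0.9048 ≈ 0.095

0.095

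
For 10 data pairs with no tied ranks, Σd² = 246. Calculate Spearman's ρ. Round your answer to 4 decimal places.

-0.4909

ρ = 1 − 6Σd² / [n(n²−1)] = 1 − 6×246 / (10×99)
  = 1 − 1476/990 = 1 − 1.49091 ≈ -0.4909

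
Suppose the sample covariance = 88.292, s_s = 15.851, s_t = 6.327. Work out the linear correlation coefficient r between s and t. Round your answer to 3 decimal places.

r = Cov(s,t) / (s_s · s_t) = 88.292 / (15.851 × 6.327)
  = 88.292 / 100.2893 ≈ 0.880

0.880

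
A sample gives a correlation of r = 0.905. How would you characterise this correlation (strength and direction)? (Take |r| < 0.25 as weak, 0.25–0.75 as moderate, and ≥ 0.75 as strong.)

r = 0.905 > 0 so the relationship is positive.
|r| = 0.905, which falls in the strong range.

strong positive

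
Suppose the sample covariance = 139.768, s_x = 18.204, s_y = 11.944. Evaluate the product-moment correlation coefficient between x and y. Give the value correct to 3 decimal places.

r = Cov(x,y) / (s_x · s_y) = 139.768 / (18.204 × 11.944)
  = 139.768 / 217.4286 ≈ 0.643

0.643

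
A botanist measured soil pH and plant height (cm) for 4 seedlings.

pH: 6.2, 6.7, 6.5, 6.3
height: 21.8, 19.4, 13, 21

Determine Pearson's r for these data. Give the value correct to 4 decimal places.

-0.4593

n = 4, Σx = 25.7, Σy = 75.2, Σx² = 165.27, Σy² = 1461.6, Σxy = 481.94
nΣxy − ΣxΣy = 1927.76 − 1932.64 = -4.88
nΣx² − (Σx)² = 661.08 − 660.49 = 0.59; nΣy² − (Σy)² = 5846.4 − 5655.04 = 191.36
r = -4.88 / √(0.59 × 191.36) = -4.88 / 10.6256 ≈ -0.4593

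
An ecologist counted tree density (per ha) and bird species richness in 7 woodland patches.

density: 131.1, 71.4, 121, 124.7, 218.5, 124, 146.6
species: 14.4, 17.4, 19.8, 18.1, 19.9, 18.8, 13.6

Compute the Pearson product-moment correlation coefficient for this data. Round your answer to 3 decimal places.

0.182

n = 7, Σx = 937.3, Σy = 122, Σx² = 137086.07, Σy² = 2164.18, Σxy = 16456.18
nΣxy − ΣxΣy = 115193.26 − 114350.6 = 842.66
nΣx² − (Σx)² = 959602.49 − 878531.29 = 81071.2; nΣy² − (Σy)² = 15149.26 − 14884 = 265.26
r = 842.66 / √(81071.2 × 265.26) = 842.66 / 4637.3426 ≈ 0.182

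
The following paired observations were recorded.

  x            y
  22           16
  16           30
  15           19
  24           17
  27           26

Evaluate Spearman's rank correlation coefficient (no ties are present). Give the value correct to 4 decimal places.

Rank x: 3, 2, 1, 4, 5
Rank y: 1, 5, 3, 2, 4
d = rank(x) − rank(y): 2, -3, -2, 2, 1; Σd² = 22
ρ = 1 − 6Σd² / [n(n²−1)] = 1 − 6×22 / (5×24) = 1 − 132/120 ≈ -0.1000

-0.1000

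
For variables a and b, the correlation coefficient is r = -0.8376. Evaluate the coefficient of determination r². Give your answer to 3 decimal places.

r² = (-0.8376)² = 0.702

0.702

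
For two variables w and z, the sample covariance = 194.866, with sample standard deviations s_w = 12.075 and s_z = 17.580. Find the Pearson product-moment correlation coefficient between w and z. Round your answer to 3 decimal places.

0.918

r = Cov(w,z) / (s_w · s_z) = 194.866 / (12.075 × 17.580)
  = 194.866 / 212.2785 ≈ 0.918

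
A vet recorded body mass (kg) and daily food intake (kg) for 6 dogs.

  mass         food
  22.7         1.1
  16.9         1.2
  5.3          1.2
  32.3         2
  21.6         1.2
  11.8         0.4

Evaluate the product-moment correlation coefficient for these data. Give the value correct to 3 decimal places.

n = 6, Σx = 110.6, Σy = 7.1, Σx² = 2478.08, Σy² = 9.69, Σxy = 146.85
nΣxy − ΣxΣy = 881.1 − 785.26 = 95.84
nΣx² − (Σx)² = 14868.48 − 12232.36 = 2636.12; nΣy² − (Σy)² = 58.14 − 50.41 = 7.73
r = 95.84 / √(2636.12 × 7.73) = 95.84 / 142.7488 ≈ 0.671

0.671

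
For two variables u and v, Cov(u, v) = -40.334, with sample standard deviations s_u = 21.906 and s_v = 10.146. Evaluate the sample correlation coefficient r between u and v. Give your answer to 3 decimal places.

-0.181

r = Cov(u,v) / (s_u · s_v) = -40.334 / (21.906 × 10.146)
  = -40.334 / 222.2583 ≈ -0.181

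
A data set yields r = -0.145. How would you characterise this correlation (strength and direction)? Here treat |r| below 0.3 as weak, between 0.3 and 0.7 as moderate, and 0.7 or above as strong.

weak negative

r = -0.145 < 0 so the relationship is negative.
|r| = 0.145, which falls in the weak range.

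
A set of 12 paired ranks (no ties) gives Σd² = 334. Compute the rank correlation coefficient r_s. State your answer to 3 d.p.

-0.168

ρ = 1 − 6Σd² / [n(n²−1)] = 1 − 6×334 / (12×143)
  = 1 − 2004/1716 = 1 − 1.1678 ≈ -0.168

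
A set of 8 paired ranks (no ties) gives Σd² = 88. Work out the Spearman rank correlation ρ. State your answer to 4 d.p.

ρ = 1 − 6Σd² / [n(n²−1)] = 1 − 6×88 / (8×63)
  = 1 − 528/504 = 1 − 1.04762 ≈ -0.0476

-0.0476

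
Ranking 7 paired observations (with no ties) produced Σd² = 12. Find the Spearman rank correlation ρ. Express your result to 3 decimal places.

0.786

ρ = 1 − 6Σd² / [n(n²−1)] = 1 − 6×12 / (7×48)
  = 1 − 72/336 = 1 − 0.2143 ≈ 0.786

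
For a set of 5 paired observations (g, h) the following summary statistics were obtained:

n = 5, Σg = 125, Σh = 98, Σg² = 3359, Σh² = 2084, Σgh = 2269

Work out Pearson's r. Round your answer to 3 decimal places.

r = (nΣgh − ΣgΣh) / √[(nΣg² − (Σg)²)(nΣh² − (Σh)²)]
Numerator: 5×2269 − 125×98 = -905
Denominator: √[(16795 − 15625)(10420 − 9604)] = √[1170 × 816] = 977.0977
r = -905 / 977.0977 ≈ -0.926

-0.926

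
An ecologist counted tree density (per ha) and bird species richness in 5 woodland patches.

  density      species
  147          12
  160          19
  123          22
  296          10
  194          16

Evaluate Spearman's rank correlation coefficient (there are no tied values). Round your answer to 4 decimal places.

-0.7000

Rank density: 2, 3, 1, 5, 4
Rank species: 2, 4, 5, 1, 3
d = rank(density) − rank(species): 0, -1, -4, 4, 1; Σd² = 34
ρ = 1 − 6Σd² / [n(n²−1)] = 1 − 6×34 / (5×24) = 1 − 204/120 ≈ -0.7000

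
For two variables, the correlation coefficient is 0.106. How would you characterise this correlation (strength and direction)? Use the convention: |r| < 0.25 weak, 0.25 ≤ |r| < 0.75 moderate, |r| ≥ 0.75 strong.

weak positive

r = 0.106 > 0 so the relationship is positive.
|r| = 0.106, which falls in the weak range.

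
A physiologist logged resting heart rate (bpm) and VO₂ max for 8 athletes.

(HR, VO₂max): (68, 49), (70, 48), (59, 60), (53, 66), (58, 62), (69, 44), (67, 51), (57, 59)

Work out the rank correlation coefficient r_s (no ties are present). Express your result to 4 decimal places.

Rank HR: 6, 8, 4, 1, 3, 7, 5, 2
Rank VO₂max: 3, 2, 6, 8, 7, 1, 4, 5
d = rank(HR) − rank(VO₂max): 3, 6, -2, -7, -4, 6, 1, -3; Σd² = 160
ρ = 1 − 6Σd² / [n(n²−1)] = 1 − 6×160 / (8×63) = 1 − 960/504 ≈ -0.9048

-0.9048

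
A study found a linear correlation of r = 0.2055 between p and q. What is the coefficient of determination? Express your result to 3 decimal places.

r² = (0.2055)² = 0.042

0.042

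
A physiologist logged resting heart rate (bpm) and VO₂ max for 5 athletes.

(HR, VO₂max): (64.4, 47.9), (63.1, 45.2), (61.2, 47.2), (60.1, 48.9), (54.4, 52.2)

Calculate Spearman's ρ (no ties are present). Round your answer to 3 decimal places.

-0.700

Rank HR: 5, 4, 3, 2, 1
Rank VO₂max: 3, 1, 2, 4, 5
d = rank(HR) − rank(VO₂max): 2, 3, 1, -2, -4; Σd² = 34
ρ = 1 − 6Σd² / [n(n²−1)] = 1 − 6×34 / (5×24) = 1 − 204/120 ≈ -0.700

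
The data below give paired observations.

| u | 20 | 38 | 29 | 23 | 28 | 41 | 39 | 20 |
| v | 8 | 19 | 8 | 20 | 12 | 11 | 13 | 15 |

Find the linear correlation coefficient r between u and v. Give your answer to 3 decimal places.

n = 8, Σu = 238, Σv = 106, Σu² = 7600, Σv² = 1548, Σuv = 3168
nΣuv − ΣuΣv = 25344 − 25228 = 116
nΣu² − (Σu)² = 60800 − 56644 = 4156; nΣv² − (Σv)² = 12384 − 11236 = 1148
r = 116 / √(4156 × 1148) = 116 / 2184.2820 ≈ 0.053

0.053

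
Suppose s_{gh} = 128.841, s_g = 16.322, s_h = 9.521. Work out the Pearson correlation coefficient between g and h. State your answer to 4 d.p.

r = Cov(g,h) / (s_g · s_h) = 128.841 / (16.322 × 9.521)
  = 128.841 / 155.4018 ≈ 0.8291

0.8291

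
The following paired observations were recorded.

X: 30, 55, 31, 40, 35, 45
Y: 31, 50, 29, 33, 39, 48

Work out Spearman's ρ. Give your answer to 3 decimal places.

0.886

Rank X: 1, 6, 2, 4, 3, 5
Rank Y: 2, 6, 1, 3, 4, 5
d = rank(X) − rank(Y): -1, 0, 1, 1, -1, 0; Σd² = 4
ρ = 1 − 6Σd² / [n(n²−1)] = 1 − 6×4 / (6×35) = 1 − 24/210 ≈ 0.886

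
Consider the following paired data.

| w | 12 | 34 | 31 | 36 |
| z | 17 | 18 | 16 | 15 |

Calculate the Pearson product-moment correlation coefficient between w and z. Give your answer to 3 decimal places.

-0.293

n = 4, Σw = 113, Σz = 66, Σw² = 3557, Σz² = 1094, Σwz = 1852
nΣwz − ΣwΣz = 7408 − 7458 = -50
nΣw² − (Σw)² = 14228 − 12769 = 1459; nΣz² − (Σz)² = 4376 − 4356 = 20
r = -50 / √(1459 × 20) = -50 / 170.8215 ≈ -0.293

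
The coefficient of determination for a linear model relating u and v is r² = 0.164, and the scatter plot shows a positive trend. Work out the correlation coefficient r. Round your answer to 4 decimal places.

|r| = √0.164 = 0.4050
The association is positive, so r = 0.4050.

0.4050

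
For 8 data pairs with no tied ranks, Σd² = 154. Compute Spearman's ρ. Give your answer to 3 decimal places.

-0.833

ρ = 1 − 6Σd² / [n(n²−1)] = 1 − 6×154 / (8×63)
  = 1 − 924/504 = 1 − 1.8333 ≈ -0.833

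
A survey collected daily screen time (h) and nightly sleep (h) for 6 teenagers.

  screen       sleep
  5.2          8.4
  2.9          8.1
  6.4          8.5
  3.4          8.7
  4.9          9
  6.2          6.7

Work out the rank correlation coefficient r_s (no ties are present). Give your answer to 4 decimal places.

-0.1429

Rank screen: 4, 1, 6, 2, 3, 5
Rank sleep: 3, 2, 4, 5, 6, 1
d = rank(screen) − rank(sleep): 1, -1, 2, -3, -3, 4; Σd² = 40
ρ = 1 − 6Σd² / [n(n²−1)] = 1 − 6×40 / (6×35) = 1 − 240/210 ≈ -0.1429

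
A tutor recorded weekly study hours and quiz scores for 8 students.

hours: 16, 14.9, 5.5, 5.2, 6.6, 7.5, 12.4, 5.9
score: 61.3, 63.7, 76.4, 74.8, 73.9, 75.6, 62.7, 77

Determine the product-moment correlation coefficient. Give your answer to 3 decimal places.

n = 8, Σx = 74, Σy = 565.4, Σx² = 823.68, Σy² = 40284.24, Σxy = 5025.61
nΣxy − ΣxΣy = 40204.88 − 41839.6 = -1634.72
nΣx² − (Σx)² = 6589.44 − 5476 = 1113.44; nΣy² − (Σy)² = 322273.92 − 319677.16 = 2596.76
r = -1634.72 / √(1113.44 × 2596.76) = -1634.72 / 1700.3930 ≈ -0.961

-0.961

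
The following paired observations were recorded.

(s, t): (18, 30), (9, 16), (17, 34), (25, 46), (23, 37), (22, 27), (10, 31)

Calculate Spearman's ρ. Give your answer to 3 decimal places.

0.679

Rank s: 4, 1, 3, 7, 6, 5, 2
Rank t: 3, 1, 5, 7, 6, 2, 4
d = rank(s) − rank(t): 1, 0, -2, 0, 0, 3, -2; Σd² = 18
ρ = 1 − 6Σd² / [n(n²−1)] = 1 − 6×18 / (7×48) = 1 − 108/336 ≈ 0.679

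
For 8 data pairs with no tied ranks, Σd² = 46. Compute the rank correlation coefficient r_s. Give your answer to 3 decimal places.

ρ = 1 − 6Σd² / [n(n²−1)] = 1 − 6×46 / (8×63)
  = 1 − 276/504 = 1 − 0.5476 ≈ 0.452

0.452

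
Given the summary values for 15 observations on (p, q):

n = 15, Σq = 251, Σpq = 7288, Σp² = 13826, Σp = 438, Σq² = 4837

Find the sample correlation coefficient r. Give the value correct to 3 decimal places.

-0.051

r = (nΣpq − ΣpΣq) / √[(nΣp² − (Σp)²)(nΣq² − (Σq)²)]
Numerator: 15×7288 − 438×251 = -618
Denominator: √[(207390 − 191844)(72555 − 63001)] = √[15546 × 9554] = 12187.1442
r = -618 / 12187.1442 ≈ -0.051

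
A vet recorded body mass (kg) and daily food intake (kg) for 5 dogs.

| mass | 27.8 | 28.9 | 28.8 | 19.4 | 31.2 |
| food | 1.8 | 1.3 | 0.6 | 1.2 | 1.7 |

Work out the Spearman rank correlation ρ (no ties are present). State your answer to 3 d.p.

0.200

Rank mass: 2, 4, 3, 1, 5
Rank food: 5, 3, 1, 2, 4
d = rank(mass) − rank(food): -3, 1, 2, -1, 1; Σd² = 16
ρ = 1 − 6Σd² / [n(n²−1)] = 1 − 6×16 / (5×24) = 1 − 96/120 ≈ 0.200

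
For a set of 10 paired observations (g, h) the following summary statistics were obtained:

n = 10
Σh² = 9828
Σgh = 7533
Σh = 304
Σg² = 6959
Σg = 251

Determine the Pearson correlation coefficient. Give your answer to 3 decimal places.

r = (nΣgh − ΣgΣh) / √[(nΣg² − (Σg)²)(nΣh² − (Σh)²)]
Numerator: 10×7533 − 251×304 = -974
Denominator: √[(69590 − 63001)(98280 − 92416)] = √[6589 × 5864] = 6215.9389
r = -974 / 6215.9389 ≈ -0.157

-0.157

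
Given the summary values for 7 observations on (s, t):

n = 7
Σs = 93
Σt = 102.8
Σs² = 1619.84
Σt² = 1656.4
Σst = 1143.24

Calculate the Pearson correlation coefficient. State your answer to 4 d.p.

r = (nΣst − ΣsΣt) / √[(nΣs² − (Σs)²)(nΣt² − (Σt)²)]
Numerator: 7×1143.24 − 93×102.8 = -1557.72
Denominator: √[(11338.88 − 8649)(11594.8 − 10567.84)] = √[2689.88 × 1026.96] = 1662.0467
r = -1557.72 / 1662.0467 ≈ -0.9372

-0.9372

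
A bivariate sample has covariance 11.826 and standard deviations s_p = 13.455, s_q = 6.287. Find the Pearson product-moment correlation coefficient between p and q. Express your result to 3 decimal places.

r = Cov(p,q) / (s_p · s_q) = 11.826 / (13.455 × 6.287)
  = 11.826 / 84.5916 ≈ 0.140

0.140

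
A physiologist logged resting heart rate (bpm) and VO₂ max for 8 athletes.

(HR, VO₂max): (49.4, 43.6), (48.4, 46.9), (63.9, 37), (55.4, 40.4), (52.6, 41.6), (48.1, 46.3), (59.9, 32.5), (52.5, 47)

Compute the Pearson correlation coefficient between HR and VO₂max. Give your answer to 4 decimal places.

n = 8, Σx = 430.2, Σy = 335.3, Σx² = 23359.92, Σy² = 14241.23, Σxy = 17855.7
nΣxy − ΣxΣy = 142845.6 − 144246.06 = -1400.46
nΣx² − (Σx)² = 186879.36 − 185072.04 = 1807.32; nΣy² − (Σy)² = 113929.84 − 112426.09 = 1503.75
r = -1400.46 / √(1807.32 × 1503.75) = -1400.46 / 1648.5622 ≈ -0.8495

-0.8495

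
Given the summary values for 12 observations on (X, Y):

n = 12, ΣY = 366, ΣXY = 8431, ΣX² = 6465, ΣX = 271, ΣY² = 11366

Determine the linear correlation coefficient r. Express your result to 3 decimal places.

0.625

r = (nΣXY − ΣXΣY) / √[(nΣX² − (ΣX)²)(nΣY² − (ΣY)²)]
Numerator: 12×8431 − 271×366 = 1986
Denominator: √[(77580 − 73441)(136392 − 133956)] = √[4139 × 2436] = 3175.3116
r = 1986 / 3175.3116 ≈ 0.625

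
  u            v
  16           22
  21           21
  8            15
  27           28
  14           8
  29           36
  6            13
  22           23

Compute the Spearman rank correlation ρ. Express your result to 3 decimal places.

Rank u: 4, 5, 2, 7, 3, 8, 1, 6
Rank v: 5, 4, 3, 7, 1, 8, 2, 6
d = rank(u) − rank(v): -1, 1, -1, 0, 2, 0, -1, 0; Σd² = 8
ρ = 1 − 6Σd² / [n(n²−1)] = 1 − 6×8 / (8×63) = 1 − 48/504 ≈ 0.905

0.905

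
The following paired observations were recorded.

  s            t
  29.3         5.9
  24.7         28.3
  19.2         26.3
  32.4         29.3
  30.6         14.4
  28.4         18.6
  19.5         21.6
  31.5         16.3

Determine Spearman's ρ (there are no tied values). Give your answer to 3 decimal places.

-0.167

Rank s: 5, 3, 1, 8, 6, 4, 2, 7
Rank t: 1, 7, 6, 8, 2, 4, 5, 3
d = rank(s) − rank(t): 4, -4, -5, 0, 4, 0, -3, 4; Σd² = 98
ρ = 1 − 6Σd² / [n(n²−1)] = 1 − 6×98 / (8×63) = 1 − 588/504 ≈ -0.167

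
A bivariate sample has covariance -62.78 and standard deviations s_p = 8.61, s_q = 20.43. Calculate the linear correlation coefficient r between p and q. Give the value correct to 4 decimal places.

r = Cov(p,q) / (s_p · s_q) = -62.78 / (8.61 × 20.43)
  = -62.78 / 175.9023 ≈ -0.3569

-0.3569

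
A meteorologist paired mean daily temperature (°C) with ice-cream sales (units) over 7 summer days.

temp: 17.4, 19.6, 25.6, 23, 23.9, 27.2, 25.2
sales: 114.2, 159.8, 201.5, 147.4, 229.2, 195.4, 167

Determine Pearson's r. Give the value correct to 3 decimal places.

0.724

n = 7, Σx = 161.9, Σy = 1214.5, Σx² = 3817.37, Σy² = 219509.49, Σxy = 28668.92
nΣxy − ΣxΣy = 200682.44 − 196627.55 = 4054.89
nΣx² − (Σx)² = 26721.59 − 26211.61 = 509.98; nΣy² − (Σy)² = 1536566.43 − 1475010.25 = 61556.18
r = 4054.89 / √(509.98 × 61556.18) = 4054.89 / 5602.8940 ≈ 0.724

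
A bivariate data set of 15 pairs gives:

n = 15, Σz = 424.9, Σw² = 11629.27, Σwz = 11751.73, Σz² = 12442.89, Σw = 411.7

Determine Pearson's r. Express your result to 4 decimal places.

0.2448

r = (nΣwz − ΣwΣz) / √[(nΣw² − (Σw)²)(nΣz² − (Σz)²)]
Numerator: 15×11751.73 − 411.7×424.9 = 1344.62
Denominator: √[(174439.05 − 169496.89)(186643.35 − 180540.01)] = √[4942.16 × 6103.34] = 5492.1474
r = 1344.62 / 5492.1474 ≈ 0.2448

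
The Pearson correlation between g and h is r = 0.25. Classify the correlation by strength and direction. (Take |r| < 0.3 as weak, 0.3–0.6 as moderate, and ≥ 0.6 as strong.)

r = 0.25 > 0 so the relationship is positive.
|r| = 0.25, which falls in the weak range.

weak positive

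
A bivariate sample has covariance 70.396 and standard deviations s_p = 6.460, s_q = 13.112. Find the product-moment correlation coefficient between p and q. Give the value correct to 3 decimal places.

r = Cov(p,q) / (s_p · s_q) = 70.396 / (6.460 × 13.112)
  = 70.396 / 84.7035 ≈ 0.831

0.831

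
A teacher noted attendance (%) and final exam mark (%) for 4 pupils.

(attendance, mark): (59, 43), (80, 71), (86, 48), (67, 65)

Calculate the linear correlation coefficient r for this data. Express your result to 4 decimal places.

n = 4, Σx = 292, Σy = 227, Σx² = 21766, Σy² = 13419, Σxy = 16700
nΣxy − ΣxΣy = 66800 − 66284 = 516
nΣx² − (Σx)² = 87064 − 85264 = 1800; nΣy² − (Σy)² = 53676 − 51529 = 2147
r = 516 / √(1800 × 2147) = 516 / 1965.8586 ≈ 0.2625

0.2625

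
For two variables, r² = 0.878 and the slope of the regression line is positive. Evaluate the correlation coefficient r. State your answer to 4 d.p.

|r| = √0.878 = 0.9370
The association is positive, so r = 0.9370.

0.9370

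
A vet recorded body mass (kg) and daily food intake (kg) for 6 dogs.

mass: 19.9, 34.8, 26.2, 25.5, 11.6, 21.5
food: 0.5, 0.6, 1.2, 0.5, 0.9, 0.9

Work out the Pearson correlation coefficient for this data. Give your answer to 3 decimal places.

-0.198

n = 6, Σx = 139.5, Σy = 4.6, Σx² = 3540.55, Σy² = 3.92, Σxy = 104.81
nΣxy − ΣxΣy = 628.86 − 641.7 = -12.84
nΣx² − (Σx)² = 21243.3 − 19460.25 = 1783.05; nΣy² − (Σy)² = 23.52 − 21.16 = 2.36
r = -12.84 / √(1783.05 × 2.36) = -12.84 / 64.8691 ≈ -0.198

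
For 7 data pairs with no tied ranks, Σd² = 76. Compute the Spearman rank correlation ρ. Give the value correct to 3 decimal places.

ρ = 1 − 6Σd² / [n(n²−1)] = 1 − 6×76 / (7×48)
  = 1 − 456/336 = 1 − 1.3571 ≈ -0.357

-0.357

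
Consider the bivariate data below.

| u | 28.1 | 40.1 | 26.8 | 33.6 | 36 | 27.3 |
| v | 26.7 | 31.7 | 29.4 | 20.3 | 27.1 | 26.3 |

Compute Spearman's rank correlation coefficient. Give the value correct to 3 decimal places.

Rank u: 3, 6, 1, 4, 5, 2
Rank v: 3, 6, 5, 1, 4, 2
d = rank(u) − rank(v): 0, 0, -4, 3, 1, 0; Σd² = 26
ρ = 1 − 6Σd² / [n(n²−1)] = 1 − 6×26 / (6×35) = 1 − 156/210 ≈ 0.257

0.257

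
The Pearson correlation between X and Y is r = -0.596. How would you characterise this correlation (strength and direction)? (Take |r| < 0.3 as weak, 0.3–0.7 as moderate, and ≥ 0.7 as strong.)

moderate negative

r = -0.596 < 0 so the relationship is negative.
|r| = 0.596, which falls in the moderate range.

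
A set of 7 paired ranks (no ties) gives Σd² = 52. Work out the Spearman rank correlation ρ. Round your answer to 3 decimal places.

0.071

ρ = 1 − 6Σd² / [n(n²−1)] = 1 − 6×52 / (7×48)
  = 1 − 312/336 = 1 − 0.9286 ≈ 0.071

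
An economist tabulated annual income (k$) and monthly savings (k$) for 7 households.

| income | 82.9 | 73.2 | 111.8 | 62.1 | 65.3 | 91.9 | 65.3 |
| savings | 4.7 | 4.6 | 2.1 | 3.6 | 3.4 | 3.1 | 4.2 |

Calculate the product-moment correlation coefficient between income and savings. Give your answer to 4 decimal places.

-0.6290

n = 7, Σx = 552.5, Σy = 25.7, Σx² = 45560.09, Σy² = 99.43, Σxy = 1965.86
nΣxy − ΣxΣy = 13761.02 − 14199.25 = -438.23
nΣx² − (Σx)² = 318920.63 − 305256.25 = 13664.38; nΣy² − (Σy)² = 696.01 − 660.49 = 35.52
r = -438.23 / √(13664.38 × 35.52) = -438.23 / 696.6770 ≈ -0.6290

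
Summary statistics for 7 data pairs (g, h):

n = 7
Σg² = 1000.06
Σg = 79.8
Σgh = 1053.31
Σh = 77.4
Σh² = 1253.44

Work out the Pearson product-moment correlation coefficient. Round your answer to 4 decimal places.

0.9020

r = (nΣgh − ΣgΣh) / √[(nΣg² − (Σg)²)(nΣh² − (Σh)²)]
Numerator: 7×1053.31 − 79.8×77.4 = 1196.65
Denominator: √[(7000.42 − 6368.04)(8774.08 − 5990.76)] = √[632.38 × 2783.32] = 1326.6936
r = 1196.65 / 1326.6936 ≈ 0.9020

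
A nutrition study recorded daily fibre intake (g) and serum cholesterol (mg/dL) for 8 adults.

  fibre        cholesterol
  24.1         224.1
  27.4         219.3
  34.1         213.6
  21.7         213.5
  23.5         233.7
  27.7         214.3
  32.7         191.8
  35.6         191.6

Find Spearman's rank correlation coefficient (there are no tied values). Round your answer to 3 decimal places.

Rank fibre: 3, 4, 7, 1, 2, 5, 6, 8
Rank cholesterol: 7, 6, 4, 3, 8, 5, 2, 1
d = rank(fibre) − rank(cholesterol): -4, -2, 3, -2, -6, 0, 4, 7; Σd² = 134
ρ = 1 − 6Σd² / [n(n²−1)] = 1 − 6×134 / (8×63) = 1 − 804/504 ≈ -0.595

-0.595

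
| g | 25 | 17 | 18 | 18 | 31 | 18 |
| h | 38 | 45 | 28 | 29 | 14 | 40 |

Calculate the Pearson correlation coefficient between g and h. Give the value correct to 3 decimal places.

n = 6, Σg = 127, Σh = 194, Σg² = 2847, Σh² = 6890, Σgh = 3895
nΣgh − ΣgΣh = 23370 − 24638 = -1268
nΣg² − (Σg)² = 17082 − 16129 = 953; nΣh² − (Σh)² = 41340 − 37636 = 3704
r = -1268 / √(953 × 3704) = -1268 / 1878.8060 ≈ -0.675

-0.675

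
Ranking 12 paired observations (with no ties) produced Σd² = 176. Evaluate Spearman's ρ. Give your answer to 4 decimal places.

ρ = 1 − 6Σd² / [n(n²−1)] = 1 − 6×176 / (12×143)
  = 1 − 1056/1716 = 1 − 0.61538 ≈ 0.3846

0.3846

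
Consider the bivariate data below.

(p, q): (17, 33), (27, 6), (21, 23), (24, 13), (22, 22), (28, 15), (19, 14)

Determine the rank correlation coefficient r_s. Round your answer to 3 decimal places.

Rank p: 1, 6, 3, 5, 4, 7, 2
Rank q: 7, 1, 6, 2, 5, 4, 3
d = rank(p) − rank(q): -6, 5, -3, 3, -1, 3, -1; Σd² = 90
ρ = 1 − 6Σd² / [n(n²−1)] = 1 − 6×90 / (7×48) = 1 − 540/336 ≈ -0.607

-0.607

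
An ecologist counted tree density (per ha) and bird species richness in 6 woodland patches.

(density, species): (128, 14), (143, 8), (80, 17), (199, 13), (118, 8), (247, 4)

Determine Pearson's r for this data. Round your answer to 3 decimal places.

-0.652

n = 6, Σx = 915, Σy = 64, Σx² = 157767, Σy² = 798, Σxy = 8815
nΣxy − ΣxΣy = 52890 − 58560 = -5670
nΣx² − (Σx)² = 946602 − 837225 = 109377; nΣy² − (Σy)² = 4788 − 4096 = 692
r = -5670 / √(109377 × 692) = -5670 / 8699.9359 ≈ -0.652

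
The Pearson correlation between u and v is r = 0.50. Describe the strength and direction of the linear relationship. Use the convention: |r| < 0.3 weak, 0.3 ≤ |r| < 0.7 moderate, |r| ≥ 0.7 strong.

moderate positive

r = 0.50 > 0 so the relationship is positive.
|r| = 0.50, which falls in the moderate range.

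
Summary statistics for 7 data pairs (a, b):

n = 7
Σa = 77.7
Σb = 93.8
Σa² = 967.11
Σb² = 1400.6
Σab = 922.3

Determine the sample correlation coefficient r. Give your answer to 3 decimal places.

r = (nΣab − ΣaΣb) / √[(nΣa² − (Σa)²)(nΣb² − (Σb)²)]
Numerator: 7×922.3 − 77.7×93.8 = -832.16
Denominator: √[(6769.77 − 6037.29)(9804.2 − 8798.44)] = √[732.48 × 1005.76] = 858.3118
r = -832.16 / 858.3118 ≈ -0.970

-0.970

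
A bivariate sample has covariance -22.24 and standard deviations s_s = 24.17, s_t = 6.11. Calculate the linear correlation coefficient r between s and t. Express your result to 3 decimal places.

r = Cov(s,t) / (s_s · s_t) = -22.24 / (24.17 × 6.11)
  = -22.24 / 147.6787 ≈ -0.151

-0.151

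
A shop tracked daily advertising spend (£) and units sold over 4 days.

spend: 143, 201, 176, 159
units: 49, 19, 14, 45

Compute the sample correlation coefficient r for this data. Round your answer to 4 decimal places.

n = 4, Σx = 679, Σy = 127, Σx² = 117107, Σy² = 4983, Σxy = 20445
nΣxy − ΣxΣy = 81780 − 86233 = -4453
nΣx² − (Σx)² = 468428 − 461041 = 7387; nΣy² − (Σy)² = 19932 − 16129 = 3803
r = -4453 / √(7387 × 3803) = -4453 / 5300.2605 ≈ -0.8401

-0.8401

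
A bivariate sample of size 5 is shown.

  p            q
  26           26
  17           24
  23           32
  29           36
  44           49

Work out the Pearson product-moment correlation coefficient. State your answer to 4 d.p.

0.9412

n = 5, Σp = 139, Σq = 167, Σp² = 4271, Σq² = 5973, Σpq = 5020
nΣpq − ΣpΣq = 25100 − 23213 = 1887
nΣp² − (Σp)² = 21355 − 19321 = 2034; nΣq² − (Σq)² = 29865 − 27889 = 1976
r = 1887 / √(2034 × 1976) = 1887 / 2004.7903 ≈ 0.9412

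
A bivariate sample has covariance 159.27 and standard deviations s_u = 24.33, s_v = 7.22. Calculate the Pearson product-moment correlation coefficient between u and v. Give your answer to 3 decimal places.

r = Cov(u,v) / (s_u · s_v) = 159.27 / (24.33 × 7.22)
  = 159.27 / 175.6626 ≈ 0.907

0.907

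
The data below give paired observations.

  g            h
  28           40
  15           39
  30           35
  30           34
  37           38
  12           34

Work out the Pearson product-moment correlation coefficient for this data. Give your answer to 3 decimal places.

0.121

n = 6, Σg = 152, Σh = 220, Σg² = 4322, Σh² = 8102, Σgh = 5589
nΣgh − ΣgΣh = 33534 − 33440 = 94
nΣg² − (Σg)² = 25932 − 23104 = 2828; nΣh² − (Σh)² = 48612 − 48400 = 212
r = 94 / √(2828 × 212) = 94 / 774.2971 ≈ 0.121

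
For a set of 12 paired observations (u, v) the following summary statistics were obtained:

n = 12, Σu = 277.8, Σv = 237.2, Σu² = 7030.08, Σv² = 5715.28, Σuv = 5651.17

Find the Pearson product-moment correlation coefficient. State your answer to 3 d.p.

0.204

r = (nΣuv − ΣuΣv) / √[(nΣu² − (Σu)²)(nΣv² − (Σv)²)]
Numerator: 12×5651.17 − 277.8×237.2 = 1919.88
Denominator: √[(84360.96 − 77172.84)(68583.36 − 56263.84)] = √[7188.12 × 12319.52] = 9410.3235
r = 1919.88 / 9410.3235 ≈ 0.204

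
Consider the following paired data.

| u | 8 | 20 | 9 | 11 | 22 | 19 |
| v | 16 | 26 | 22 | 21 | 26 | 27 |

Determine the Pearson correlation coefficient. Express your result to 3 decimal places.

n = 6, Σu = 89, Σv = 138, Σu² = 1511, Σv² = 3262, Σuv = 2162
nΣuv − ΣuΣv = 12972 − 12282 = 690
nΣu² − (Σu)² = 9066 − 7921 = 1145; nΣv² − (Σv)² = 19572 − 19044 = 528
r = 690 / √(1145 × 528) = 690 / 777.5346 ≈ 0.887

0.887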